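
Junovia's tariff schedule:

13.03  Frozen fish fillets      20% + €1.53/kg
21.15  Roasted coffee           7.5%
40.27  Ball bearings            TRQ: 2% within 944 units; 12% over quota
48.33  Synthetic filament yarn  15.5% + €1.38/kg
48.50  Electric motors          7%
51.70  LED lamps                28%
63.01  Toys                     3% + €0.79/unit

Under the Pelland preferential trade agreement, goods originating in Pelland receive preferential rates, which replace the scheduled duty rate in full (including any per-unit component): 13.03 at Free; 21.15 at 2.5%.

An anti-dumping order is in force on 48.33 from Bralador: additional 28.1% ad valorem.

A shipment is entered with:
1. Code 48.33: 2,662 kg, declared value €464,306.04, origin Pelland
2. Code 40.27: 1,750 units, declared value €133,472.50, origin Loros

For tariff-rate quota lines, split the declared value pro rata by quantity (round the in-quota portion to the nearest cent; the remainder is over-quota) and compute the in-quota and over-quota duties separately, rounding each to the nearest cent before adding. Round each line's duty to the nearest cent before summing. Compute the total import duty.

Line 1 (48.33, Pelland, 2,662 kg, €464,306.04):
Base rate for 48.33 is 15.5% + €1.38/kg.
Origin Pelland is the FTA partner but 48.33 is not on the preference list; base rate stands.
The additional-duty order on 48.33 targets Bralador, not Pelland; it does not apply.
Duty = €464,306.04 × 15.5% + 2,662 × €1.38 = €75,641.00.
Line 2 (40.27, Loros, 1,750 units, €133,472.50):
Code 40.27 is under a tariff-rate quota (threshold 944 units). In-quota: 944 units at 2%; over-quota: 806 units at 12%.
Pro-rata value split: in-quota = €133,472.50 × 944/1,750 = €71,998.88; over-quota = €133,472.50 − €71,998.88 = €61,473.62.
In-quota duty = €71,998.88 × 2% = €1,439.98. Over-quota duty = €61,473.62 × 12% = €7,376.83.
Line duty = €1,439.98 + €7,376.83 = €8,816.81.
Total = €75,641.00 + €8,816.81 = €84,457.81.

€84,457.81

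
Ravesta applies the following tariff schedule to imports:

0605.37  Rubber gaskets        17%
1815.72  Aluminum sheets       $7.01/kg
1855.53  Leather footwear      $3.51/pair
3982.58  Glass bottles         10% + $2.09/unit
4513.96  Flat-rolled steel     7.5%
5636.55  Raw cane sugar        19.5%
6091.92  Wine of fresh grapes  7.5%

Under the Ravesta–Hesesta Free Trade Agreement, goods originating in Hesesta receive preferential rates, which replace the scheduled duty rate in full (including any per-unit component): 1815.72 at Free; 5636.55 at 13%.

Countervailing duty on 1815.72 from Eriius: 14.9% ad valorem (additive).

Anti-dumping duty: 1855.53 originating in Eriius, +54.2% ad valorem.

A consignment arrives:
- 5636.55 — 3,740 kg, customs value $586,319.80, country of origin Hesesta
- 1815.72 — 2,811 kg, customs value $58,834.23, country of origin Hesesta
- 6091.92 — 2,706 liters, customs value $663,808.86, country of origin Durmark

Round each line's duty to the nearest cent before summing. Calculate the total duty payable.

Line 1 (5636.55, Hesesta, 3,740 kg, $586,319.80):
Base rate for 5636.55 is 19.5%.
Origin Hesesta qualifies under the Ravesta–Hesesta agreement and 5636.55 is covered: preferential rate 13% applies instead.
Duty = $586,319.80 × 13% = $76,221.57.
Line 2 (1815.72, Hesesta, 2,811 kg, $58,834.23):
Base rate for 1815.72 is $7.01/kg.
Origin Hesesta qualifies under the Ravesta–Hesesta agreement and 1815.72 is covered: preferential rate Free applies instead.
The additional-duty order on 1815.72 targets Eriius, not Hesesta; it does not apply.
Duty = $58,834.23 × 0% = $0.00.
Line 3 (6091.92, Durmark, 2,706 liters, $663,808.86):
Base rate for 6091.92 is 7.5%.
Duty = $663,808.86 × 7.5% = $49,785.66.
Total = $76,221.57 + $0.00 + $49,785.66 = $126,007.23.

$126,007.23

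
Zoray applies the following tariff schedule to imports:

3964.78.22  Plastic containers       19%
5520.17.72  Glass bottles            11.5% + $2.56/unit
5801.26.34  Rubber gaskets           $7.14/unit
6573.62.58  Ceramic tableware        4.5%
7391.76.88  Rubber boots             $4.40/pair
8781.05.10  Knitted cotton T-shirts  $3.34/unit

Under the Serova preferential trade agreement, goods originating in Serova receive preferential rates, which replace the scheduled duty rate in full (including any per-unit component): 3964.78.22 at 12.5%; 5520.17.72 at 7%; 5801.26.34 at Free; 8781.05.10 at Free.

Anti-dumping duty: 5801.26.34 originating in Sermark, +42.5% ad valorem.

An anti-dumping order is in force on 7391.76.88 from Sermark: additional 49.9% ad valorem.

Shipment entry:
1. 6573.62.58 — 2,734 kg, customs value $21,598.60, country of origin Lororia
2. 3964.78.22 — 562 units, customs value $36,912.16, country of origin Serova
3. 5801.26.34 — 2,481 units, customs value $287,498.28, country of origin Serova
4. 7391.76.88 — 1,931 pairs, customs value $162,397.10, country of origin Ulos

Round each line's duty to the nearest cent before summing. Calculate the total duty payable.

$14,082.36

Line 1 (6573.62.58, Lororia, 2,734 kg, $21,598.60):
Base rate for 6573.62.58 is 4.5%.
Duty = $21,598.60 × 4.5% = $971.94.
Line 2 (3964.78.22, Serova, 562 units, $36,912.16):
Base rate for 3964.78.22 is 19%.
Origin Serova qualifies under the Zoray–Serova agreement and 3964.78.22 is covered: preferential rate 12.5% applies instead.
Duty = $36,912.16 × 12.5% = $4,614.02.
Line 3 (5801.26.34, Serova, 2,481 units, $287,498.28):
Base rate for 5801.26.34 is $7.14/unit.
Origin Serova qualifies under the Zoray–Serova agreement and 5801.26.34 is covered: preferential rate Free applies instead.
The additional-duty order on 5801.26.34 targets Sermark, not Serova; it does not apply.
Duty = $287,498.28 × 0% = $0.00.
Line 4 (7391.76.88, Ulos, 1,931 pairs, $162,397.10):
Base rate for 7391.76.88 is $4.40/pair.
The additional-duty order on 7391.76.88 targets Sermark, not Ulos; it does not apply.
Duty = 1,931 × $4.40 = $8,496.40.
Total = $971.94 + $4,614.02 + $0.00 + $8,496.40 = $14,082.36.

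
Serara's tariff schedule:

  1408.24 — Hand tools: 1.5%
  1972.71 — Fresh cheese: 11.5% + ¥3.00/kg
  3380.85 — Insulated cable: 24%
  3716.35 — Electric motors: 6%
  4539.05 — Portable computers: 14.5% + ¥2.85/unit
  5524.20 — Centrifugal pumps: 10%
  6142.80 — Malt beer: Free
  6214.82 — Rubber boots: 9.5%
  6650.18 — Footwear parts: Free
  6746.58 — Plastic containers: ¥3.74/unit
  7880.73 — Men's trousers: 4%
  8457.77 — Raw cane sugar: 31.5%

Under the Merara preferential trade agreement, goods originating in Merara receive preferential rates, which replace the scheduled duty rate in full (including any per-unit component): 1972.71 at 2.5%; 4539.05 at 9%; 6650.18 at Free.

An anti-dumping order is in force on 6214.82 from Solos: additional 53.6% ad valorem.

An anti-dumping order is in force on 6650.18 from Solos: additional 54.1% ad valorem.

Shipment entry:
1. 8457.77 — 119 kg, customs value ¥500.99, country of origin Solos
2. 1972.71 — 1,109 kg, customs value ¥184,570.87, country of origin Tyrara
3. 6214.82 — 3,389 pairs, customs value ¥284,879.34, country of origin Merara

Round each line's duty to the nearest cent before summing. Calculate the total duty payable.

Line 1 (8457.77, Solos, 119 kg, ¥500.99):
Base rate for 8457.77 is 31.5%.
Duty = ¥500.99 × 31.5% = ¥157.81.
Line 2 (1972.71, Tyrara, 1,109 kg, ¥184,570.87):
Base rate for 1972.71 is 11.5% + ¥3.00/kg.
1972.71 has an FTA preferential rate, but origin Tyrara is not Merara; base rate stands.
Duty = ¥184,570.87 × 11.5% + 1,109 × ¥3.00 = ¥24,552.65.
Line 3 (6214.82, Merara, 3,389 pairs, ¥284,879.34):
Base rate for 6214.82 is 9.5%.
Origin Merara is the FTA partner but 6214.82 is not on the preference list; base rate stands.
The additional-duty order on 6214.82 targets Solos, not Merara; it does not apply.
Duty = ¥284,879.34 × 9.5% = ¥27,063.54.
Total = ¥157.81 + ¥24,552.65 + ¥27,063.54 = ¥51,774.00.

¥51,774.00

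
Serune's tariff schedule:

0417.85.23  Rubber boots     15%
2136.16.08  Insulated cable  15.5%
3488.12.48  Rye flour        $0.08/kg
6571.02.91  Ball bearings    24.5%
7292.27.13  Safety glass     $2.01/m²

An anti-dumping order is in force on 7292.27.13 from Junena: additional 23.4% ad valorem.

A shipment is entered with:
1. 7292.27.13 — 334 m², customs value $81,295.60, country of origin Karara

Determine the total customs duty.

Line 1 (7292.27.13, Karara, 334 m², $81,295.60):
Base rate for 7292.27.13 is $2.01/m².
The additional-duty order on 7292.27.13 targets Junena, not Karara; it does not apply.
Duty = 334 × $2.01 = $671.34.

$671.34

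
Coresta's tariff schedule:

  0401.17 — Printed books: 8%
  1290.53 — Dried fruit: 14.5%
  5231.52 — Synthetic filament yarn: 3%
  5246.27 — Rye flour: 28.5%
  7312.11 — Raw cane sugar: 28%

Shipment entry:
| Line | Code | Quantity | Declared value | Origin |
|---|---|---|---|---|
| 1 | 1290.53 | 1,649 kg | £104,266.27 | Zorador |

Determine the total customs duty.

Line 1 (1290.53, Zorador, 1,649 kg, £104,266.27):
Base rate for 1290.53 is 14.5%.
Duty = £104,266.27 × 14.5% = £15,118.61.

£15,118.61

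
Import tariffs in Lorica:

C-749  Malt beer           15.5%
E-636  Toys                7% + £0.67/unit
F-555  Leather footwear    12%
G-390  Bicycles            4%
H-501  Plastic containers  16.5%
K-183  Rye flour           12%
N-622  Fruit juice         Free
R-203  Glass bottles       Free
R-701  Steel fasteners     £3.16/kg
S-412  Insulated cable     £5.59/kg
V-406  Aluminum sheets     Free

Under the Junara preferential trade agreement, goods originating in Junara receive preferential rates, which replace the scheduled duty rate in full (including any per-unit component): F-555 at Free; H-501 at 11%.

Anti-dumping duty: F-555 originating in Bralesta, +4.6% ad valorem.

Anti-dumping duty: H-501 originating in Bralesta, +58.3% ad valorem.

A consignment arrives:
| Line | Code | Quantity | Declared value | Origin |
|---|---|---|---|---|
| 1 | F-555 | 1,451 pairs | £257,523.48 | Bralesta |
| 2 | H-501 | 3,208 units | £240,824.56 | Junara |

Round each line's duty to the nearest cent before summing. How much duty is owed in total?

Line 1 (F-555, Bralesta, 1,451 pairs, £257,523.48):
Base rate for F-555 is 12%.
F-555 has an FTA preferential rate, but origin Bralesta is not Junara; base rate stands.
Additional duty on F-555 from Bralesta: +4.6%. Applied ad valorem rate: 12% + 4.6% = 16.6%.
Duty = £257,523.48 × 16.6% = £42,748.90.
Line 2 (H-501, Junara, 3,208 units, £240,824.56):
Base rate for H-501 is 16.5%.
Origin Junara qualifies under the Lorica–Junara agreement and H-501 is covered: preferential rate 11% applies instead.
The additional-duty order on H-501 targets Bralesta, not Junara; it does not apply.
Duty = £240,824.56 × 11% = £26,490.70.
Total = £42,748.90 + £26,490.70 = £69,239.60.

£69,239.60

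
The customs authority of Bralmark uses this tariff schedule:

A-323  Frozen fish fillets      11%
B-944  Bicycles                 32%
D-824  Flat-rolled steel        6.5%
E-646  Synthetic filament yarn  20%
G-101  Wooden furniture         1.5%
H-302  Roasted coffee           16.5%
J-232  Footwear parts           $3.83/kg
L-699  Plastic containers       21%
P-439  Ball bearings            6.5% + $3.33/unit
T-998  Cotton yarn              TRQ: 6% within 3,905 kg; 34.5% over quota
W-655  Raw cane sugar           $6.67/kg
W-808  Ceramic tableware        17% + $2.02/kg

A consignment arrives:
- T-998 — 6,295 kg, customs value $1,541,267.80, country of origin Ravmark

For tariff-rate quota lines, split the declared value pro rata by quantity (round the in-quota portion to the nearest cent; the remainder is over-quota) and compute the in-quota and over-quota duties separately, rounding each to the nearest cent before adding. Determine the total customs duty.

Line 1 (T-998, Ravmark, 6,295 kg, $1,541,267.80):
Code T-998 is under a tariff-rate quota (threshold 3,905 kg). In-quota: 3,905 kg at 6%; over-quota: 2,390 kg at 34.5%.
Pro-rata value split: in-quota = $1,541,267.80 × 3,905/6,295 = $956,100.20; over-quota = $1,541,267.80 − $956,100.20 = $585,167.60.
In-quota duty = $956,100.20 × 6% = $57,366.01. Over-quota duty = $585,167.60 × 34.5% = $201,882.82.
Line duty = $57,366.01 + $201,882.82 = $259,248.83.

$259,248.83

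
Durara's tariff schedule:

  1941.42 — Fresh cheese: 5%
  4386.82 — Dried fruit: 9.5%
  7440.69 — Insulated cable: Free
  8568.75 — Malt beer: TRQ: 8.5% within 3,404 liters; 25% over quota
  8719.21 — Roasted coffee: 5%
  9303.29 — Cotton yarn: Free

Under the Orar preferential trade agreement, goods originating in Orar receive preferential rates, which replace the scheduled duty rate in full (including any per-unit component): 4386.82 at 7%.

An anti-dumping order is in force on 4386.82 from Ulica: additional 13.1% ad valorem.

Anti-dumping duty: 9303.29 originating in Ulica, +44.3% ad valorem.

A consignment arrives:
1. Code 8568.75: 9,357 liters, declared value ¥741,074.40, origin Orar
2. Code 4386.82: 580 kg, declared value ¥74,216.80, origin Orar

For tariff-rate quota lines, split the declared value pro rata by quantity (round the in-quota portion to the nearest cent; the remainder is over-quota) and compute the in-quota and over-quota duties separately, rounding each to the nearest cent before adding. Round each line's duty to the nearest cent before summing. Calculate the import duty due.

Line 1 (8568.75, Orar, 9,357 liters, ¥741,074.40):
Code 8568.75 is under a tariff-rate quota (threshold 3,404 liters). In-quota: 3,404 liters at 8.5%; over-quota: 5,953 liters at 25%.
Pro-rata value split: in-quota = ¥741,074.40 × 3,404/9,357 = ¥269,596.80; over-quota = ¥741,074.40 − ¥269,596.80 = ¥471,477.60.
In-quota duty = ¥269,596.80 × 8.5% = ¥22,915.73. Over-quota duty = ¥471,477.60 × 25% = ¥117,869.40.
Line duty = ¥22,915.73 + ¥117,869.40 = ¥140,785.13.
Line 2 (4386.82, Orar, 580 kg, ¥74,216.80):
Base rate for 4386.82 is 9.5%.
Origin Orar qualifies under the Durara–Orar agreement and 4386.82 is covered: preferential rate 7% applies instead.
The additional-duty order on 4386.82 targets Ulica, not Orar; it does not apply.
Duty = ¥74,216.80 × 7% = ¥5,195.18.
Total = ¥140,785.13 + ¥5,195.18 = ¥145,980.31.

¥145,980.31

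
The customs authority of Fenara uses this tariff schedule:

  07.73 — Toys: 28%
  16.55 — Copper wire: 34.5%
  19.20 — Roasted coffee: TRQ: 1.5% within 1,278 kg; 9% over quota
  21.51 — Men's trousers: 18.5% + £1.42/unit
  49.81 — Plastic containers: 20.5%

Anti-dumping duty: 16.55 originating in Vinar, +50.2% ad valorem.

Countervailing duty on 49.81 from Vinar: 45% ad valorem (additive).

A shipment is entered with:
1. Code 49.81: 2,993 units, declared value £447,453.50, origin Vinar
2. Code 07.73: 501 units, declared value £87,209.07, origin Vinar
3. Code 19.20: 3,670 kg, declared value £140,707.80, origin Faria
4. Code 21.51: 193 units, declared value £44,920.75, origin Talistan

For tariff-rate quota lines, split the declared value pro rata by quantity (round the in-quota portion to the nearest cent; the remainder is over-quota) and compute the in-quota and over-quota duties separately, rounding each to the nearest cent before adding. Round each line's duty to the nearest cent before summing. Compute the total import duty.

Line 1 (49.81, Vinar, 2,993 units, £447,453.50):
Base rate for 49.81 is 20.5%.
Additional duty on 49.81 from Vinar: +45%. Applied ad valorem rate: 20.5% + 45% = 65.5%.
Duty = £447,453.50 × 65.5% = £293,082.04.
Line 2 (07.73, Vinar, 501 units, £87,209.07):
Base rate for 07.73 is 28%.
Duty = £87,209.07 × 28% = £24,418.54.
Line 3 (19.20, Faria, 3,670 kg, £140,707.80):
Code 19.20 is under a tariff-rate quota (threshold 1,278 kg). In-quota: 1,278 kg at 1.5%; over-quota: 2,392 kg at 9%.
Pro-rata value split: in-quota = £140,707.80 × 1,278/3,670 = £48,998.52; over-quota = £140,707.80 − £48,998.52 = £91,709.28.
In-quota duty = £48,998.52 × 1.5% = £734.98. Over-quota duty = £91,709.28 × 9% = £8,253.84.
Line duty = £734.98 + £8,253.84 = £8,988.82.
Line 4 (21.51, Talistan, 193 units, £44,920.75):
Base rate for 21.51 is 18.5% + £1.42/unit.
Duty = £44,920.75 × 18.5% + 193 × £1.42 = £8,584.40.
Total = £293,082.04 + £24,418.54 + £8,988.82 + £8,584.40 = £335,073.80.

£335,073.80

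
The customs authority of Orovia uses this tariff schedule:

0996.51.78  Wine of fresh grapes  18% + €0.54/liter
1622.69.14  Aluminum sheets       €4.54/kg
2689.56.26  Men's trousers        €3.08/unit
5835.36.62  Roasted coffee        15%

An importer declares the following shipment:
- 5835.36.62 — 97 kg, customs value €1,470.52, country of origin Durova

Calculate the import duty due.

€220.58

Line 1 (5835.36.62, Durova, 97 kg, €1,470.52):
Base rate for 5835.36.62 is 15%.
Duty = €1,470.52 × 15% = €220.58.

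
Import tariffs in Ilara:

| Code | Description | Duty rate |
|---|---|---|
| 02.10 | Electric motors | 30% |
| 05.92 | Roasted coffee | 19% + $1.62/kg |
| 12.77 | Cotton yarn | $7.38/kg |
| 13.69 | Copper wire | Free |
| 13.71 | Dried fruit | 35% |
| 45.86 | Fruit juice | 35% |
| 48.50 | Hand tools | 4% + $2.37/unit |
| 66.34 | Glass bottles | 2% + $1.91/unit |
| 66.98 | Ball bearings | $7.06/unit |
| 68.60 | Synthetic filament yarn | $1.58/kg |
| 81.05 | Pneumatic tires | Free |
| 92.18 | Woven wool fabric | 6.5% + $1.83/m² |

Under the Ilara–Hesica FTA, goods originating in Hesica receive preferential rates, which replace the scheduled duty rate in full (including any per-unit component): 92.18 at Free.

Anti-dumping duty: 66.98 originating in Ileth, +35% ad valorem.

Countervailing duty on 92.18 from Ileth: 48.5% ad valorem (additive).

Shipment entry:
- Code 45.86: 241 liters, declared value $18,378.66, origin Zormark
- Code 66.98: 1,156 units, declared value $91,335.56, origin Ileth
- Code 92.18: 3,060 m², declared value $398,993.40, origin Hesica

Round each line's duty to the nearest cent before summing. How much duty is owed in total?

Line 1 (45.86, Zormark, 241 liters, $18,378.66):
Base rate for 45.86 is 35%.
Duty = $18,378.66 × 35% = $6,432.53.
Line 2 (66.98, Ileth, 1,156 units, $91,335.56):
Base rate for 66.98 is $7.06/unit.
Additional duty on 66.98 from Ileth: +35% ad valorem. Applied ad valorem rate = 35%.
Duty = $91,335.56 × 35% + 1,156 × $7.06 = $40,128.81.
Line 3 (92.18, Hesica, 3,060 m², $398,993.40):
Base rate for 92.18 is 6.5% + $1.83/m².
Origin Hesica qualifies under the Ilara–Hesica agreement and 92.18 is covered: preferential rate Free applies instead.
The additional-duty order on 92.18 targets Ileth, not Hesica; it does not apply.
Duty = $398,993.40 × 0% = $0.00.
Total = $6,432.53 + $40,128.81 + $0.00 = $46,561.34.

$46,561.34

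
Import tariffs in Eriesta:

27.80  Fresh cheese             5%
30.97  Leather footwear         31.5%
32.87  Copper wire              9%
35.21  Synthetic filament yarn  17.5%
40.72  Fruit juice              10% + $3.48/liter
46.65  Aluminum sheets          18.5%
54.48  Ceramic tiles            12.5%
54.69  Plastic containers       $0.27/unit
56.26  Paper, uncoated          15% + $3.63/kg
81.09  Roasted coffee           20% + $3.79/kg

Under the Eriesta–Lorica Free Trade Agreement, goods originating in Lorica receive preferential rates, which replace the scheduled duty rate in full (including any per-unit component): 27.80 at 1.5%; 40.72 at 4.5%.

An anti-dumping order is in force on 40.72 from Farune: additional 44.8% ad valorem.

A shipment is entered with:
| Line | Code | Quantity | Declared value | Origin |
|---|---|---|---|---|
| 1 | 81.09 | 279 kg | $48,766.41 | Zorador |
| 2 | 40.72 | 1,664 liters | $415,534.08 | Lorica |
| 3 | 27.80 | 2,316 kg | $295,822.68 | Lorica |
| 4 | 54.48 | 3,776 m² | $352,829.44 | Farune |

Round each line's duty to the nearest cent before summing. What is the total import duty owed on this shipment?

Line 1 (81.09, Zorador, 279 kg, $48,766.41):
Base rate for 81.09 is 20% + $3.79/kg.
Duty = $48,766.41 × 20% + 279 × $3.79 = $10,810.69.
Line 2 (40.72, Lorica, 1,664 liters, $415,534.08):
Base rate for 40.72 is 10% + $3.48/liter.
Origin Lorica qualifies under the Eriesta–Lorica agreement and 40.72 is covered: preferential rate 4.5% applies instead.
The additional-duty order on 40.72 targets Farune, not Lorica; it does not apply.
Duty = $415,534.08 × 4.5% = $18,699.03.
Line 3 (27.80, Lorica, 2,316 kg, $295,822.68):
Base rate for 27.80 is 5%.
Origin Lorica qualifies under the Eriesta–Lorica agreement and 27.80 is covered: preferential rate 1.5% applies instead.
Duty = $295,822.68 × 1.5% = $4,437.34.
Line 4 (54.48, Farune, 3,776 m², $352,829.44):
Base rate for 54.48 is 12.5%.
Duty = $352,829.44 × 12.5% = $44,103.68.
Total = $10,810.69 + $18,699.03 + $4,437.34 + $44,103.68 = $78,050.74.

$78,050.74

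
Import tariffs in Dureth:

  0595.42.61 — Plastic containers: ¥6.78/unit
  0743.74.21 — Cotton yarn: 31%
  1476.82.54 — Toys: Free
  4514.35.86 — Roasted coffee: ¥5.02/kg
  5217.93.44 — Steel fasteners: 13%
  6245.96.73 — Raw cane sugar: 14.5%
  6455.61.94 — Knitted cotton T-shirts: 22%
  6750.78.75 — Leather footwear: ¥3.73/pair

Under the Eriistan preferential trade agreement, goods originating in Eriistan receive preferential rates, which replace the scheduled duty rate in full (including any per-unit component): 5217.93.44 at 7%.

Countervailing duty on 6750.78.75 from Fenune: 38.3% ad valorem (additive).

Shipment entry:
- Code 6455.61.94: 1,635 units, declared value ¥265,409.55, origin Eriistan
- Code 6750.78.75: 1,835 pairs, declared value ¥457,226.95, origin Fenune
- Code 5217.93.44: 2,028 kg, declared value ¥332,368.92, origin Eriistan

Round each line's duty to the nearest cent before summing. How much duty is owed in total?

Line 1 (6455.61.94, Eriistan, 1,635 units, ¥265,409.55):
Base rate for 6455.61.94 is 22%.
Origin Eriistan is the FTA partner but 6455.61.94 is not on the preference list; base rate stands.
Duty = ¥265,409.55 × 22% = ¥58,390.10.
Line 2 (6750.78.75, Fenune, 1,835 pairs, ¥457,226.95):
Base rate for 6750.78.75 is ¥3.73/pair.
Additional duty on 6750.78.75 from Fenune: +38.3% ad valorem. Applied ad valorem rate = 38.3%.
Duty = ¥457,226.95 × 38.3% + 1,835 × ¥3.73 = ¥181,962.47.
Line 3 (5217.93.44, Eriistan, 2,028 kg, ¥332,368.92):
Base rate for 5217.93.44 is 13%.
Origin Eriistan qualifies under the Dureth–Eriistan agreement and 5217.93.44 is covered: preferential rate 7% applies instead.
Duty = ¥332,368.92 × 7% = ¥23,265.82.
Total = ¥58,390.10 + ¥181,962.47 + ¥23,265.82 = ¥263,618.39.

¥263,618.39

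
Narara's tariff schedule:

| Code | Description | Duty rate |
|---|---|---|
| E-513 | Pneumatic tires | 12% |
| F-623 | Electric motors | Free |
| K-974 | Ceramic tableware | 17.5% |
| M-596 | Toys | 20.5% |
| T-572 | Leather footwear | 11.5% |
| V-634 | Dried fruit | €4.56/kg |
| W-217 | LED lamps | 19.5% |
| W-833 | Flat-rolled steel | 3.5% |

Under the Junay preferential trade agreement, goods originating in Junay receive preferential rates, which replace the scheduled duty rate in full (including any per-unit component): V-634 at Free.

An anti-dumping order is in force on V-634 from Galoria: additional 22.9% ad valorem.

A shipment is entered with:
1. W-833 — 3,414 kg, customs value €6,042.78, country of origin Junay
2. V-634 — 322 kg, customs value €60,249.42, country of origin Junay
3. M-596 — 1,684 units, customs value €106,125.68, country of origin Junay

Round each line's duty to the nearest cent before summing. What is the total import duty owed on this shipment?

€21,967.26

Line 1 (W-833, Junay, 3,414 kg, €6,042.78):
Base rate for W-833 is 3.5%.
Origin Junay is the FTA partner but W-833 is not on the preference list; base rate stands.
Duty = €6,042.78 × 3.5% = €211.50.
Line 2 (V-634, Junay, 322 kg, €60,249.42):
Base rate for V-634 is €4.56/kg.
Origin Junay qualifies under the Narara–Junay agreement and V-634 is covered: preferential rate Free applies instead.
The additional-duty order on V-634 targets Galoria, not Junay; it does not apply.
Duty = €60,249.42 × 0% = €0.00.
Line 3 (M-596, Junay, 1,684 units, €106,125.68):
Base rate for M-596 is 20.5%.
Origin Junay is the FTA partner but M-596 is not on the preference list; base rate stands.
Duty = €106,125.68 × 20.5% = €21,755.76.
Total = €211.50 + €0.00 + €21,755.76 = €21,967.26.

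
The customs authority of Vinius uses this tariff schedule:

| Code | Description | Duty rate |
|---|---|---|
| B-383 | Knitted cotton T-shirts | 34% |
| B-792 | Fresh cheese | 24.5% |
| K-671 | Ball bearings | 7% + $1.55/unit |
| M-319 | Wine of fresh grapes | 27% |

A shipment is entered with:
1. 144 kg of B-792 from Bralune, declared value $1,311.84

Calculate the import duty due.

Line 1 (B-792, Bralune, 144 kg, $1,311.84):
Base rate for B-792 is 24.5%.
Duty = $1,311.84 × 24.5% = $321.40.

$321.40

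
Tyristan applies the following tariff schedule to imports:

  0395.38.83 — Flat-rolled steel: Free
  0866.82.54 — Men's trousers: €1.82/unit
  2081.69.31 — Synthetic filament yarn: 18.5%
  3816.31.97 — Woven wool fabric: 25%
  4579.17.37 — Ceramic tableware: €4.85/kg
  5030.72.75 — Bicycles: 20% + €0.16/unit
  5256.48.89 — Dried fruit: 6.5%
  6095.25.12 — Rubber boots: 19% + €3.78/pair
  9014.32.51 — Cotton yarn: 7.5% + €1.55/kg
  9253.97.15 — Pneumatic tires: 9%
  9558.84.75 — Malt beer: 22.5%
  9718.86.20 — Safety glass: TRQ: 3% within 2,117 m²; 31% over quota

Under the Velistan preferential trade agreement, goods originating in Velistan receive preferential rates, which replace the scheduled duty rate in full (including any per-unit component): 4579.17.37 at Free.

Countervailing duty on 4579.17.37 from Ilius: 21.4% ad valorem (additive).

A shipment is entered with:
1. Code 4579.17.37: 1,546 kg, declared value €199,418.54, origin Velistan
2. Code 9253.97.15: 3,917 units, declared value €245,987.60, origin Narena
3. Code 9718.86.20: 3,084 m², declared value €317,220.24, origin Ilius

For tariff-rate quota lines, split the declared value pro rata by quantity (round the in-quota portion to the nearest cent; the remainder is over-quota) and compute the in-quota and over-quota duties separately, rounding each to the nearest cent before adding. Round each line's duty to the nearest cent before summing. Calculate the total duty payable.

€59,505.86

Line 1 (4579.17.37, Velistan, 1,546 kg, €199,418.54):
Base rate for 4579.17.37 is €4.85/kg.
Origin Velistan qualifies under the Tyristan–Velistan agreement and 4579.17.37 is covered: preferential rate Free applies instead.
The additional-duty order on 4579.17.37 targets Ilius, not Velistan; it does not apply.
Duty = €199,418.54 × 0% = €0.00.
Line 2 (9253.97.15, Narena, 3,917 units, €245,987.60):
Base rate for 9253.97.15 is 9%.
Duty = €245,987.60 × 9% = €22,138.88.
Line 3 (9718.86.20, Ilius, 3,084 m², €317,220.24):
Code 9718.86.20 is under a tariff-rate quota (threshold 2,117 m²). In-quota: 2,117 m² at 3%; over-quota: 967 m² at 31%.
Pro-rata value split: in-quota = €317,220.24 × 2,117/3,084 = €217,754.62; over-quota = €317,220.24 − €217,754.62 = €99,465.62.
In-quota duty = €217,754.62 × 3% = €6,532.64. Over-quota duty = €99,465.62 × 31% = €30,834.34.
Line duty = €6,532.64 + €30,834.34 = €37,366.98.
Total = €0.00 + €22,138.88 + €37,366.98 = €59,505.86.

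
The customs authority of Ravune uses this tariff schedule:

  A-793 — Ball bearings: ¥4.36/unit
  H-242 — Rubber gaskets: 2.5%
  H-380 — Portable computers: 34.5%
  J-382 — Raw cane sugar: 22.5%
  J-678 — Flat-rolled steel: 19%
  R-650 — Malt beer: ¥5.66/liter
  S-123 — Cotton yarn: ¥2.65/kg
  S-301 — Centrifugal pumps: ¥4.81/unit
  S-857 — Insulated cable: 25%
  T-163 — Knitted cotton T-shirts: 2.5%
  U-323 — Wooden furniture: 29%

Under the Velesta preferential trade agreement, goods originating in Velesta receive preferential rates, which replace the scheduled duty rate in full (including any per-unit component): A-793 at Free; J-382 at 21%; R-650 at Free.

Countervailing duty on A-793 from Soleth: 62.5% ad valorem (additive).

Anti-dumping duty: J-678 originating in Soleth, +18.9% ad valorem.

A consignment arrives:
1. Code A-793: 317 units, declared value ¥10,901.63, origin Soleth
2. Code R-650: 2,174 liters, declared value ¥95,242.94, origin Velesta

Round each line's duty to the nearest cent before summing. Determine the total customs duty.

¥8,195.64

Line 1 (A-793, Soleth, 317 units, ¥10,901.63):
Base rate for A-793 is ¥4.36/unit.
A-793 has an FTA preferential rate, but origin Soleth is not Velesta; base rate stands.
Additional duty on A-793 from Soleth: +62.5% ad valorem. Applied ad valorem rate = 62.5%.
Duty = ¥10,901.63 × 62.5% + 317 × ¥4.36 = ¥8,195.64.
Line 2 (R-650, Velesta, 2,174 liters, ¥95,242.94):
Base rate for R-650 is ¥5.66/liter.
Origin Velesta qualifies under the Ravune–Velesta agreement and R-650 is covered: preferential rate Free applies instead.
Duty = ¥95,242.94 × 0% = ¥0.00.
Total = ¥8,195.64 + ¥0.00 = ¥8,195.64.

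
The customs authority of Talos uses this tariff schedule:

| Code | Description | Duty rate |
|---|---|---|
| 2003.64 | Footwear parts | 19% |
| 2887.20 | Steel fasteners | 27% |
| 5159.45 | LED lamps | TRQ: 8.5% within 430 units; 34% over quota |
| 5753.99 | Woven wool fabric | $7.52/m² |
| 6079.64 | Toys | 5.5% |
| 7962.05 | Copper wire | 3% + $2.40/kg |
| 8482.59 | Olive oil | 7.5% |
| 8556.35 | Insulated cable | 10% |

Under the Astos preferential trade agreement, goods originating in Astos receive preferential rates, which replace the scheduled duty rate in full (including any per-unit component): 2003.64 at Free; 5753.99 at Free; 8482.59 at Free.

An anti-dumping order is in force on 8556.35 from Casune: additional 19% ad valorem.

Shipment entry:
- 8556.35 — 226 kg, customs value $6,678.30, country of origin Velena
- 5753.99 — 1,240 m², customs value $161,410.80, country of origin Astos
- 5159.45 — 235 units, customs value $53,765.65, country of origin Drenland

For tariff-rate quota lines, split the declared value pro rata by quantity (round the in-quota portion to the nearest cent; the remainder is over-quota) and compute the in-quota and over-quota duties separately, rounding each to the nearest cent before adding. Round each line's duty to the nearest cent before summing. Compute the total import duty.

$5,237.91

Line 1 (8556.35, Velena, 226 kg, $6,678.30):
Base rate for 8556.35 is 10%.
The additional-duty order on 8556.35 targets Casune, not Velena; it does not apply.
Duty = $6,678.30 × 10% = $667.83.
Line 2 (5753.99, Astos, 1,240 m², $161,410.80):
Base rate for 5753.99 is $7.52/m².
Origin Astos qualifies under the Talos–Astos agreement and 5753.99 is covered: preferential rate Free applies instead.
Duty = $161,410.80 × 0% = $0.00.
Line 3 (5159.45, Drenland, 235 units, $53,765.65):
Code 5159.45 is under a tariff-rate quota (threshold 430 units). Quantity 235 units is within the quota, so the in-quota rate 8.5% applies to the full value.
Duty = $53,765.65 × 8.5% = $4,570.08.
Total = $667.83 + $0.00 + $4,570.08 = $5,237.91.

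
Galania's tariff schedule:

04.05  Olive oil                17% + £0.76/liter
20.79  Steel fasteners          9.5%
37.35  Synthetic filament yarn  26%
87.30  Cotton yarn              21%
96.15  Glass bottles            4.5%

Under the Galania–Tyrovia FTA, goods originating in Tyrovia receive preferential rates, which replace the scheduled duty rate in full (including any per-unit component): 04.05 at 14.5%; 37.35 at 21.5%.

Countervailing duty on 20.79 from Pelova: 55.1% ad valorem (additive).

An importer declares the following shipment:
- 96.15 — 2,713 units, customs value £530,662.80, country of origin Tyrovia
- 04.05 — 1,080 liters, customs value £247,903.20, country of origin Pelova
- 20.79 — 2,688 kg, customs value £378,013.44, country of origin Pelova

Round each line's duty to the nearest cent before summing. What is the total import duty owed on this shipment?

Line 1 (96.15, Tyrovia, 2,713 units, £530,662.80):
Base rate for 96.15 is 4.5%.
Origin Tyrovia is the FTA partner but 96.15 is not on the preference list; base rate stands.
Duty = £530,662.80 × 4.5% = £23,879.83.
Line 2 (04.05, Pelova, 1,080 liters, £247,903.20):
Base rate for 04.05 is 17% + £0.76/liter.
04.05 has an FTA preferential rate, but origin Pelova is not Tyrovia; base rate stands.
Duty = £247,903.20 × 17% + 1,080 × £0.76 = £42,964.34.
Line 3 (20.79, Pelova, 2,688 kg, £378,013.44):
Base rate for 20.79 is 9.5%.
Additional duty on 20.79 from Pelova: +55.1%. Applied ad valorem rate: 9.5% + 55.1% = 64.6%.
Duty = £378,013.44 × 64.6% = £244,196.68.
Total = £23,879.83 + £42,964.34 + £244,196.68 = £311,040.85.

£311,040.85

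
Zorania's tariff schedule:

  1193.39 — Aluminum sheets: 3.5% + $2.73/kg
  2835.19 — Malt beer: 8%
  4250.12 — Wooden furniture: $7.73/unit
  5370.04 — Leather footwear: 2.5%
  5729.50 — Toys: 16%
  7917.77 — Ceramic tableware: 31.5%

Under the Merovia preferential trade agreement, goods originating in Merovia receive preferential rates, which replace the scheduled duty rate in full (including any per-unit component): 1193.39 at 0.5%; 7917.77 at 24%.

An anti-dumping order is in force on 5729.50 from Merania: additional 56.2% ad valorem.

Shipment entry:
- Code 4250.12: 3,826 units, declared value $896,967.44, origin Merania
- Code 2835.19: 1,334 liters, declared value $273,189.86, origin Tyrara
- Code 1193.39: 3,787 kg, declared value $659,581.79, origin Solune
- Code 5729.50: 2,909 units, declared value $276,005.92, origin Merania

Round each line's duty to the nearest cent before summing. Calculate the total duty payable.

Line 1 (4250.12, Merania, 3,826 units, $896,967.44):
Base rate for 4250.12 is $7.73/unit.
Duty = 3,826 × $7.73 = $29,574.98.
Line 2 (2835.19, Tyrara, 1,334 liters, $273,189.86):
Base rate for 2835.19 is 8%.
Duty = $273,189.86 × 8% = $21,855.19.
Line 3 (1193.39, Solune, 3,787 kg, $659,581.79):
Base rate for 1193.39 is 3.5% + $2.73/kg.
1193.39 has an FTA preferential rate, but origin Solune is not Merovia; base rate stands.
Duty = $659,581.79 × 3.5% + 3,787 × $2.73 = $33,423.87.
Line 4 (5729.50, Merania, 2,909 units, $276,005.92):
Base rate for 5729.50 is 16%.
Additional duty on 5729.50 from Merania: +56.2%. Applied ad valorem rate: 16% + 56.2% = 72.2%.
Duty = $276,005.92 × 72.2% = $199,276.27.
Total = $29,574.98 + $21,855.19 + $33,423.87 + $199,276.27 = $284,130.31.

$284,130.31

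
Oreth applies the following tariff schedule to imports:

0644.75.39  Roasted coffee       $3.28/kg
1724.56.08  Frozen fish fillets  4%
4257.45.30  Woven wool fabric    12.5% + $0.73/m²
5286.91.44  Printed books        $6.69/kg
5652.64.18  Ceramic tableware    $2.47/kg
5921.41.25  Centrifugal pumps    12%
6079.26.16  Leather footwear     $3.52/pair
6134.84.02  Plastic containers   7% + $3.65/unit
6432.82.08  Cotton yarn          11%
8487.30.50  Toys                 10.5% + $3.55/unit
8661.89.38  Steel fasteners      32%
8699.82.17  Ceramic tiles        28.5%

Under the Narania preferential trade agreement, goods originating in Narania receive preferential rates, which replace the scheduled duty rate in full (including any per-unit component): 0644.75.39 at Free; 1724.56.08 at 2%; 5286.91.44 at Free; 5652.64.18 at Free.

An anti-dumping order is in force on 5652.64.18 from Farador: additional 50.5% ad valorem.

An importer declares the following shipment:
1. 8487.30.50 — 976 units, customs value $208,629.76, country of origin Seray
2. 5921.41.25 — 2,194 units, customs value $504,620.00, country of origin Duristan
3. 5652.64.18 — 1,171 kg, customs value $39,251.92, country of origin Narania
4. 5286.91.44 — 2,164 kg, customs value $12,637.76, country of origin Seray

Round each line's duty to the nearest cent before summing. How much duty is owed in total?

$100,402.48

Line 1 (8487.30.50, Seray, 976 units, $208,629.76):
Base rate for 8487.30.50 is 10.5% + $3.55/unit.
Duty = $208,629.76 × 10.5% + 976 × $3.55 = $25,370.92.
Line 2 (5921.41.25, Duristan, 2,194 units, $504,620.00):
Base rate for 5921.41.25 is 12%.
Duty = $504,620.00 × 12% = $60,554.40.
Line 3 (5652.64.18, Narania, 1,171 kg, $39,251.92):
Base rate for 5652.64.18 is $2.47/kg.
Origin Narania qualifies under the Oreth–Narania agreement and 5652.64.18 is covered: preferential rate Free applies instead.
The additional-duty order on 5652.64.18 targets Farador, not Narania; it does not apply.
Duty = $39,251.92 × 0% = $0.00.
Line 4 (5286.91.44, Seray, 2,164 kg, $12,637.76):
Base rate for 5286.91.44 is $6.69/kg.
5286.91.44 has an FTA preferential rate, but origin Seray is not Narania; base rate stands.
Duty = 2,164 × $6.69 = $14,477.16.
Total = $25,370.92 + $60,554.40 + $0.00 + $14,477.16 = $100,402.48.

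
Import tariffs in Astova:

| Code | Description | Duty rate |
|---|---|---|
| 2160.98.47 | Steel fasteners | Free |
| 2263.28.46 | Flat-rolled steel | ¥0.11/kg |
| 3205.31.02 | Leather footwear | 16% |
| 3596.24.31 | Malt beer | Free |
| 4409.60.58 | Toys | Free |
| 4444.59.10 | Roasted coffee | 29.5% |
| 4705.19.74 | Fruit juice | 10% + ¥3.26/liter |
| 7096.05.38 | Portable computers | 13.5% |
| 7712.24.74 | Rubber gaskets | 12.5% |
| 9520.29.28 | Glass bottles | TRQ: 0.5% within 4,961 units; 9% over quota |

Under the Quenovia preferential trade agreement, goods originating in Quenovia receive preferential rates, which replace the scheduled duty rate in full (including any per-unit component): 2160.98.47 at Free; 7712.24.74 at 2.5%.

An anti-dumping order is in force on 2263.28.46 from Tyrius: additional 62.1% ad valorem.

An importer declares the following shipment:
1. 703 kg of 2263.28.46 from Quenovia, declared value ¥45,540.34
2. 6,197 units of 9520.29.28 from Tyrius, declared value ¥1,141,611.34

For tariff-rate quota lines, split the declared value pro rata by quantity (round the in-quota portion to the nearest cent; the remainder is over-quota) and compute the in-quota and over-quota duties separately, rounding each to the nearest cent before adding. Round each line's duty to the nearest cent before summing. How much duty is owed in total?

¥25,139.54

Line 1 (2263.28.46, Quenovia, 703 kg, ¥45,540.34):
Base rate for 2263.28.46 is ¥0.11/kg.
Origin Quenovia is the FTA partner but 2263.28.46 is not on the preference list; base rate stands.
The additional-duty order on 2263.28.46 targets Tyrius, not Quenovia; it does not apply.
Duty = 703 × ¥0.11 = ¥77.33.
Line 2 (9520.29.28, Tyrius, 6,197 units, ¥1,141,611.34):
Code 9520.29.28 is under a tariff-rate quota (threshold 4,961 units). In-quota: 4,961 units at 0.5%; over-quota: 1,236 units at 9%.
Pro-rata value split: in-quota = ¥1,141,611.34 × 4,961/6,197 = ¥913,915.42; over-quota = ¥1,141,611.34 − ¥913,915.42 = ¥227,695.92.
In-quota duty = ¥913,915.42 × 0.5% = ¥4,569.58. Over-quota duty = ¥227,695.92 × 9% = ¥20,492.63.
Line duty = ¥4,569.58 + ¥20,492.63 = ¥25,062.21.
Total = ¥77.33 + ¥25,062.21 = ¥25,139.54.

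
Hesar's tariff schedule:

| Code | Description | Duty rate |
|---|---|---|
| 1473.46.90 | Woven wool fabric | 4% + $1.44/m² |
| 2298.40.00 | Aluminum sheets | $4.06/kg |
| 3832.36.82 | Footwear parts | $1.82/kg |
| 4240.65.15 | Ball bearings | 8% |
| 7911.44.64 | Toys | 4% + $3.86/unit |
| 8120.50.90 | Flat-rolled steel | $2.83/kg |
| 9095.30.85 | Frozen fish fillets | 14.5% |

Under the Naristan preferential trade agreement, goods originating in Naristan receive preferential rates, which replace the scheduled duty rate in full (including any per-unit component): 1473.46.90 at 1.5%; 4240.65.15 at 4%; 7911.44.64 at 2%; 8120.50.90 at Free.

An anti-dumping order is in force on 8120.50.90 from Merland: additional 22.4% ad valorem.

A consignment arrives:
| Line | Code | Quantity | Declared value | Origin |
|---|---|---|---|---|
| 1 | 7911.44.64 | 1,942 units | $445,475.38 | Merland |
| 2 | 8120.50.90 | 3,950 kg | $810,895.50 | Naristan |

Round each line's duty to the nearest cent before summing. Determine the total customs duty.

$25,315.14

Line 1 (7911.44.64, Merland, 1,942 units, $445,475.38):
Base rate for 7911.44.64 is 4% + $3.86/unit.
7911.44.64 has an FTA preferential rate, but origin Merland is not Naristan; base rate stands.
Duty = $445,475.38 × 4% + 1,942 × $3.86 = $25,315.14.
Line 2 (8120.50.90, Naristan, 3,950 kg, $810,895.50):
Base rate for 8120.50.90 is $2.83/kg.
Origin Naristan qualifies under the Hesar–Naristan agreement and 8120.50.90 is covered: preferential rate Free applies instead.
The additional-duty order on 8120.50.90 targets Merland, not Naristan; it does not apply.
Duty = $810,895.50 × 0% = $0.00.
Total = $25,315.14 + $0.00 = $25,315.14.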